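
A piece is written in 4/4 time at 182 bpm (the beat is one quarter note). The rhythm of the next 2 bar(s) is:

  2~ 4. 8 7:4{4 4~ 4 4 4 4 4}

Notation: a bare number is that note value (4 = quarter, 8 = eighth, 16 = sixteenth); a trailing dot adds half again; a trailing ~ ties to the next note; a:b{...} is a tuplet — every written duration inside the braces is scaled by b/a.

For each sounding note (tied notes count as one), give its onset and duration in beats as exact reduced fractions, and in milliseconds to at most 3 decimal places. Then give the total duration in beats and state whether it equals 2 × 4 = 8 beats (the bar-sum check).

1) 0.0ms=0b +1153.846ms=7/2b
2) 1153.846ms=7/2b +164.835ms=1/2b
3) 1318.681ms=4b +188.383ms=4/7b
4) 1507.064ms=32/7b +376.766ms=8/7b
5) 1883.83ms=40/7b +188.383ms=4/7b
6) 2072.214ms=44/7b +188.383ms=4/7b
7) 2260.597ms=48/7b +188.383ms=4/7b
8) 2448.98ms=52/7b +188.383ms=4/7b
Σ=8b of 8 (182bpm 4/4) — PASS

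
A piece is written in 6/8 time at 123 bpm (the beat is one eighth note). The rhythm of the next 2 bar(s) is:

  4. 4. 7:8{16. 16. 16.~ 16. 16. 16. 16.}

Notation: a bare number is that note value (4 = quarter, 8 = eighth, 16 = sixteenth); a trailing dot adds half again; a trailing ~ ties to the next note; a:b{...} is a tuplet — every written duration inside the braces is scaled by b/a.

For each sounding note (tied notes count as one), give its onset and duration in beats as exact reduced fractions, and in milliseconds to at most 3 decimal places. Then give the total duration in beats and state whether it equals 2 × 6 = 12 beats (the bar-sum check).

1) 0.0ms=0b +1463.415ms=3b
2) 1463.415ms=3b +1463.415ms=3b
3) 2926.829ms=6b +418.118ms=6/7b
4) 3344.948ms=48/7b +418.118ms=6/7b
5) 3763.066ms=54/7b +836.237ms=12/7b
6) 4599.303ms=66/7b +418.118ms=6/7b
7) 5017.422ms=72/7b +418.118ms=6/7b
8) 5435.54ms=78/7b +418.118ms=6/7b
Σ=12b of 12 (123bpm 6/8) — PASS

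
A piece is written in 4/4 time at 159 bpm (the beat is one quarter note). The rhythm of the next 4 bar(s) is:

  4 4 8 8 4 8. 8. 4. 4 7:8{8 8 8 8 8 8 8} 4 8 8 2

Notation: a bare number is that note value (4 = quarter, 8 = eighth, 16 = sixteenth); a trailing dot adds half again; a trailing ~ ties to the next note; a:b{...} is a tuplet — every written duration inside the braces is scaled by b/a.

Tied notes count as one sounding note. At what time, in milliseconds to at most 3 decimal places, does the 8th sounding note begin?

note 8 onset = 11/2b = 2075.472ms

1. 0.0ms @ 0 + 377.358ms (1)
2. 377.358ms @ 1 + 377.358ms (1)
3. 754.717ms @ 2 + 188.679ms (1/2)
4. 943.396ms @ 5/2 + 188.679ms (1/2)
5. 1132.075ms @ 3 + 377.358ms (1)
6. 1509.434ms @ 4 + 283.019ms (3/4)
7. 1792.453ms @ 19/4 + 283.019ms (3/4)
8. 2075.472ms @ 11/2 + 566.038ms (3/2)
9. 2641.509ms @ 7 + 377.358ms (1)
10. 3018.868ms @ 8 + 215.633ms (4/7)
11. 3234.501ms @ 60/7 + 215.633ms (4/7)
12. 3450.135ms @ 64/7 + 215.633ms (4/7)
13. 3665.768ms @ 68/7 + 215.633ms (4/7)
14. 3881.402ms @ 72/7 + 215.633ms (4/7)
15. 4097.035ms @ 76/7 + 215.633ms (4/7)
16. 4312.668ms @ 80/7 + 215.633ms (4/7)
17. 4528.302ms @ 12 + 377.358ms (1)
18. 4905.66ms @ 13 + 188.679ms (1/2)
19. 5094.34ms @ 27/2 + 188.679ms (1/2)
20. 5283.019ms @ 14 + 754.717ms (2)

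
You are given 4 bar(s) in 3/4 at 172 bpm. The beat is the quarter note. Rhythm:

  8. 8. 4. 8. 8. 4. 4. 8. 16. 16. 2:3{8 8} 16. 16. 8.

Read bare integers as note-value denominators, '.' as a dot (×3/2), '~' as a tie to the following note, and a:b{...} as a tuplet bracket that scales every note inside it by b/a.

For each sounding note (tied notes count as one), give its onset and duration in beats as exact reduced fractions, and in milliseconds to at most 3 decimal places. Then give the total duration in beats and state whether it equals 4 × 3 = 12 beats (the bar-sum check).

1) 0.0ms=0b +261.628ms=3/4b
2) 261.628ms=3/4b +261.628ms=3/4b
3) 523.256ms=3/2b +523.256ms=3/2b
4) 1046.512ms=3b +261.628ms=3/4b
5) 1308.14ms=15/4b +261.628ms=3/4b
6) 1569.767ms=9/2b +523.256ms=3/2b
7) 2093.023ms=6b +523.256ms=3/2b
8) 2616.279ms=15/2b +261.628ms=3/4b
9) 2877.907ms=33/4b +130.814ms=3/8b
10) 3008.721ms=69/8b +130.814ms=3/8b
11) 3139.535ms=9b +261.628ms=3/4b
12) 3401.163ms=39/4b +261.628ms=3/4b
13) 3662.791ms=21/2b +130.814ms=3/8b
14) 3793.605ms=87/8b +130.814ms=3/8b
15) 3924.419ms=45/4b +261.628ms=3/4b
Σ=12b of 12 (172bpm 3/4) — PASS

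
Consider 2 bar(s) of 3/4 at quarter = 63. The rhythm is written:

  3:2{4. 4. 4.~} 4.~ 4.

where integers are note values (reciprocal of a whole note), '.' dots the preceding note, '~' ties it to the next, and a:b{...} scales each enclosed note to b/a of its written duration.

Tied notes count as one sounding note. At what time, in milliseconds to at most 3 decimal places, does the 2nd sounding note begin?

1. 0.0ms @ 0 + 952.381ms (1)
2. 952.381ms @ 1 + 952.381ms (1)
3. 1904.762ms @ 2 + 3809.524ms (4)

note 2 onset = 1b = 952.381ms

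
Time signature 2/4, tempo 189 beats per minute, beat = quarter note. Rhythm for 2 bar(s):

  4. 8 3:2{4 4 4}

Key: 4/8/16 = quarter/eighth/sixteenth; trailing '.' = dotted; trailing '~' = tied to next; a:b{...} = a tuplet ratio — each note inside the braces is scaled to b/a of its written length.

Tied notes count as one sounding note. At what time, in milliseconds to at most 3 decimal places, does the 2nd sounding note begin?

note 2 onset = 3/2b = 476.19ms

1. 0.0ms @ 0 + 476.19ms (3/2)
2. 476.19ms @ 3/2 + 158.73ms (1/2)
3. 634.921ms @ 2 + 211.64ms (2/3)
4. 846.561ms @ 8/3 + 211.64ms (2/3)
5. 1058.201ms @ 10/3 + 211.64ms (2/3)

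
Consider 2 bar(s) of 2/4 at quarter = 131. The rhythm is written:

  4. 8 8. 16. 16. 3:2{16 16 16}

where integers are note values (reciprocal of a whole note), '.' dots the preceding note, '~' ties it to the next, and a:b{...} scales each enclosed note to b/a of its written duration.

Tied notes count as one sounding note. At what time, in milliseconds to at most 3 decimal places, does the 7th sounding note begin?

note 7 onset = 11/3b = 1679.389ms

1. 0.0ms @ 0 + 687.023ms (3/2)
2. 687.023ms @ 3/2 + 229.008ms (1/2)
3. 916.031ms @ 2 + 343.511ms (3/4)
4. 1259.542ms @ 11/4 + 171.756ms (3/8)
5. 1431.298ms @ 25/8 + 171.756ms (3/8)
6. 1603.053ms @ 7/2 + 76.336ms (1/6)
7. 1679.389ms @ 11/3 + 76.336ms (1/6)
8. 1755.725ms @ 23/6 + 76.336ms (1/6)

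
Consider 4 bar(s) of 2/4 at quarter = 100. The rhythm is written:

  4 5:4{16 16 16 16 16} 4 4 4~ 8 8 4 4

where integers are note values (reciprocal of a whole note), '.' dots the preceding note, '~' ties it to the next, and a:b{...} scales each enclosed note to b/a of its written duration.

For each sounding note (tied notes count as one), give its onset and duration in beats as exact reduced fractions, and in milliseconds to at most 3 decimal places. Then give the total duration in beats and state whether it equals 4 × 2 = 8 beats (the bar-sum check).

1) 0.0ms=0b +600.0ms=1b
2) 600.0ms=1b +120.0ms=1/5b
3) 720.0ms=6/5b +120.0ms=1/5b
4) 840.0ms=7/5b +120.0ms=1/5b
5) 960.0ms=8/5b +120.0ms=1/5b
6) 1080.0ms=9/5b +120.0ms=1/5b
7) 1200.0ms=2b +600.0ms=1b
8) 1800.0ms=3b +600.0ms=1b
9) 2400.0ms=4b +900.0ms=3/2b
10) 3300.0ms=11/2b +300.0ms=1/2b
11) 3600.0ms=6b +600.0ms=1b
12) 4200.0ms=7b +600.0ms=1b
Σ=8b of 8 (100bpm 2/4) — PASS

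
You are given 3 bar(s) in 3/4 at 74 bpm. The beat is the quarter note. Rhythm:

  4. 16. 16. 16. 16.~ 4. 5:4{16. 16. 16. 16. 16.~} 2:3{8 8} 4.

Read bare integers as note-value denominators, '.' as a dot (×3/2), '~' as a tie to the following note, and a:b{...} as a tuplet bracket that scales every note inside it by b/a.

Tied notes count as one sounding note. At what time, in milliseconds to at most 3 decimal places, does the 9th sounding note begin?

note 9 onset = 27/5b = 4378.378ms

1. 0.0ms @ 0 + 1216.216ms (3/2)
2. 1216.216ms @ 3/2 + 304.054ms (3/8)
3. 1520.27ms @ 15/8 + 304.054ms (3/8)
4. 1824.324ms @ 9/4 + 304.054ms (3/8)
5. 2128.378ms @ 21/8 + 1520.27ms (15/8)
6. 3648.649ms @ 9/2 + 243.243ms (3/10)
7. 3891.892ms @ 24/5 + 243.243ms (3/10)
8. 4135.135ms @ 51/10 + 243.243ms (3/10)
9. 4378.378ms @ 27/5 + 243.243ms (3/10)
10. 4621.622ms @ 57/10 + 851.351ms (21/20)
11. 5472.973ms @ 27/4 + 608.108ms (3/4)
12. 6081.081ms @ 15/2 + 1216.216ms (3/2)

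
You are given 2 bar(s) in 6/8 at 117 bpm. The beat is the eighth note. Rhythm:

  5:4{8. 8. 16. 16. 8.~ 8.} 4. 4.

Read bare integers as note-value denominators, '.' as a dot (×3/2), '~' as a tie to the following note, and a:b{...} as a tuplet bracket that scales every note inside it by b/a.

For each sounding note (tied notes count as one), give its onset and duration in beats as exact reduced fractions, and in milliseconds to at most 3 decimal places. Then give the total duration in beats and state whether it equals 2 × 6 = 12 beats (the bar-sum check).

1) 0.0ms=0b +615.385ms=6/5b
2) 615.385ms=6/5b +615.385ms=6/5b
3) 1230.769ms=12/5b +307.692ms=3/5b
4) 1538.462ms=3b +307.692ms=3/5b
5) 1846.154ms=18/5b +1230.769ms=12/5b
6) 3076.923ms=6b +1538.462ms=3b
7) 4615.385ms=9b +1538.462ms=3b
Σ=12b of 12 (117bpm 6/8) — PASS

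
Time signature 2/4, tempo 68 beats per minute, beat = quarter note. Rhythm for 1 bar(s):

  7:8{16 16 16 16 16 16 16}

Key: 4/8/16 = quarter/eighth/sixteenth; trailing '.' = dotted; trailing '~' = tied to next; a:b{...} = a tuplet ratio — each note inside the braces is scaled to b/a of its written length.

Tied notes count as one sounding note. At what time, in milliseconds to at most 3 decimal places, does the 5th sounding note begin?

note 5 onset = 8/7b = 1008.403ms

1. 0.0ms @ 0 + 252.101ms (2/7)
2. 252.101ms @ 2/7 + 252.101ms (2/7)
3. 504.202ms @ 4/7 + 252.101ms (2/7)
4. 756.303ms @ 6/7 + 252.101ms (2/7)
5. 1008.403ms @ 8/7 + 252.101ms (2/7)
6. 1260.504ms @ 10/7 + 252.101ms (2/7)
7. 1512.605ms @ 12/7 + 252.101ms (2/7)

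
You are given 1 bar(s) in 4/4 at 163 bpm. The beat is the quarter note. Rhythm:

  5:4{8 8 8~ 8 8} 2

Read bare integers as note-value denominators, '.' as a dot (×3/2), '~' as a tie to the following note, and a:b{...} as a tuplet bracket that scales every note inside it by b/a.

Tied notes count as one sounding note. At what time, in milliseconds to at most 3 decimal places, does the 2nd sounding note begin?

1. 0.0ms @ 0 + 147.239ms (2/5)
2. 147.239ms @ 2/5 + 147.239ms (2/5)
3. 294.479ms @ 4/5 + 294.479ms (4/5)
4. 588.957ms @ 8/5 + 147.239ms (2/5)
5. 736.196ms @ 2 + 736.196ms (2)

note 2 onset = 2/5b = 147.239ms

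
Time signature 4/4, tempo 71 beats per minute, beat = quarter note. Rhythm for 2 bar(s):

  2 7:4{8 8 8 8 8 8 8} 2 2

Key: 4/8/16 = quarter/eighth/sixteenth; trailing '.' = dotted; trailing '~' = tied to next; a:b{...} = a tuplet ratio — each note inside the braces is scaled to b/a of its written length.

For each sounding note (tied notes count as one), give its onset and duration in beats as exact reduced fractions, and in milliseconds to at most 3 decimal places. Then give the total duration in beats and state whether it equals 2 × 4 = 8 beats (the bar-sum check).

1) 0.0ms=0b +1690.141ms=2b
2) 1690.141ms=2b +241.449ms=2/7b
3) 1931.59ms=16/7b +241.449ms=2/7b
4) 2173.038ms=18/7b +241.449ms=2/7b
5) 2414.487ms=20/7b +241.449ms=2/7b
6) 2655.936ms=22/7b +241.449ms=2/7b
7) 2897.384ms=24/7b +241.449ms=2/7b
8) 3138.833ms=26/7b +241.449ms=2/7b
9) 3380.282ms=4b +1690.141ms=2b
10) 5070.423ms=6b +1690.141ms=2b
Σ=8b of 8 (71bpm 4/4) — PASS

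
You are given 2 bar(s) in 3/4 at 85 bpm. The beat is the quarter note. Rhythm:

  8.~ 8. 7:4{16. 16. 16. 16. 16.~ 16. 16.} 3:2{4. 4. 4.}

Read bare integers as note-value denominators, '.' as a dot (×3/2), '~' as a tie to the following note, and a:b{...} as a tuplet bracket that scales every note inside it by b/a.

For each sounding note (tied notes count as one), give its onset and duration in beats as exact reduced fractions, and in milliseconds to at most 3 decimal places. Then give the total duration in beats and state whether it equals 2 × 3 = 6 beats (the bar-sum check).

1) 0.0ms=0b +1058.824ms=3/2b
2) 1058.824ms=3/2b +151.261ms=3/14b
3) 1210.084ms=12/7b +151.261ms=3/14b
4) 1361.345ms=27/14b +151.261ms=3/14b
5) 1512.605ms=15/7b +151.261ms=3/14b
6) 1663.866ms=33/14b +302.521ms=3/7b
7) 1966.387ms=39/14b +151.261ms=3/14b
8) 2117.647ms=3b +705.882ms=1b
9) 2823.529ms=4b +705.882ms=1b
10) 3529.412ms=5b +705.882ms=1b
Σ=6b of 6 (85bpm 3/4) — PASS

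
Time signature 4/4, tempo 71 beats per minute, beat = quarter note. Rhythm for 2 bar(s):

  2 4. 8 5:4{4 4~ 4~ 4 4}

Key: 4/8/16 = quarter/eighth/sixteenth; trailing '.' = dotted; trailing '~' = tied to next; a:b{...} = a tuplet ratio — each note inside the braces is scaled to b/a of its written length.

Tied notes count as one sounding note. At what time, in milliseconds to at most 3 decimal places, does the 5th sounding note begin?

note 5 onset = 24/5b = 4056.338ms

1. 0.0ms @ 0 + 1690.141ms (2)
2. 1690.141ms @ 2 + 1267.606ms (3/2)
3. 2957.746ms @ 7/2 + 422.535ms (1/2)
4. 3380.282ms @ 4 + 676.056ms (4/5)
5. 4056.338ms @ 24/5 + 2028.169ms (12/5)
6. 6084.507ms @ 36/5 + 676.056ms (4/5)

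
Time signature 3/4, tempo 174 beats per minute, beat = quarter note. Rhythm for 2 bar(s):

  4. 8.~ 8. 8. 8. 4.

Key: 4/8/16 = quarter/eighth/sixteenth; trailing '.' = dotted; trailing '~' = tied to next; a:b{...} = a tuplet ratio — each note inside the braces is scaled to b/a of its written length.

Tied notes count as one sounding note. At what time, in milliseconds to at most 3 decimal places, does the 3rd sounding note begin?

1. 0.0ms @ 0 + 517.241ms (3/2)
2. 517.241ms @ 3/2 + 517.241ms (3/2)
3. 1034.483ms @ 3 + 258.621ms (3/4)
4. 1293.103ms @ 15/4 + 258.621ms (3/4)
5. 1551.724ms @ 9/2 + 517.241ms (3/2)

note 3 onset = 3b = 1034.483ms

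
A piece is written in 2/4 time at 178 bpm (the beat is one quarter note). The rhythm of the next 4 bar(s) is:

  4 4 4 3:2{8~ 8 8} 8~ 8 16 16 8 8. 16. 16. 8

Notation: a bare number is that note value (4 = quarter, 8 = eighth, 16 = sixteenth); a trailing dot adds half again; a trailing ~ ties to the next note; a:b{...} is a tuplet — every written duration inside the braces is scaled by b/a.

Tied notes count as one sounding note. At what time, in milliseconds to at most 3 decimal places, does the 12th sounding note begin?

note 12 onset = 57/8b = 2401.685ms

1. 0.0ms @ 0 + 337.079ms (1)
2. 337.079ms @ 1 + 337.079ms (1)
3. 674.157ms @ 2 + 337.079ms (1)
4. 1011.236ms @ 3 + 224.719ms (2/3)
5. 1235.955ms @ 11/3 + 112.36ms (1/3)
6. 1348.315ms @ 4 + 337.079ms (1)
7. 1685.393ms @ 5 + 84.27ms (1/4)
8. 1769.663ms @ 21/4 + 84.27ms (1/4)
9. 1853.933ms @ 11/2 + 168.539ms (1/2)
10. 2022.472ms @ 6 + 252.809ms (3/4)
11. 2275.281ms @ 27/4 + 126.404ms (3/8)
12. 2401.685ms @ 57/8 + 126.404ms (3/8)
13. 2528.09ms @ 15/2 + 168.539ms (1/2)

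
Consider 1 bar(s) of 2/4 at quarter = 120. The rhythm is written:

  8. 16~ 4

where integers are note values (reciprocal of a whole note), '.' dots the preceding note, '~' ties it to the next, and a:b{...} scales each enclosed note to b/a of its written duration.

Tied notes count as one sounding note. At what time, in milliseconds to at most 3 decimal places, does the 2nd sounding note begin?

1. 0.0ms @ 0 + 375.0ms (3/4)
2. 375.0ms @ 3/4 + 625.0ms (5/4)

note 2 onset = 3/4b = 375.0ms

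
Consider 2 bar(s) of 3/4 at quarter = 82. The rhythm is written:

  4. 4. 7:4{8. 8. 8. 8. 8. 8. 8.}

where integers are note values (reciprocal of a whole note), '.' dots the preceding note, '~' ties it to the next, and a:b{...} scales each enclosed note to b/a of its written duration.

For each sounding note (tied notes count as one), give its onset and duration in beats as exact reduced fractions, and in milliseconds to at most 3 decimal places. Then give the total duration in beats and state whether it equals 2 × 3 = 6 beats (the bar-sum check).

1) 0.0ms=0b +1097.561ms=3/2b
2) 1097.561ms=3/2b +1097.561ms=3/2b
3) 2195.122ms=3b +313.589ms=3/7b
4) 2508.711ms=24/7b +313.589ms=3/7b
5) 2822.3ms=27/7b +313.589ms=3/7b
6) 3135.889ms=30/7b +313.589ms=3/7b
7) 3449.477ms=33/7b +313.589ms=3/7b
8) 3763.066ms=36/7b +313.589ms=3/7b
9) 4076.655ms=39/7b +313.589ms=3/7b
Σ=6b of 6 (82bpm 3/4) — PASS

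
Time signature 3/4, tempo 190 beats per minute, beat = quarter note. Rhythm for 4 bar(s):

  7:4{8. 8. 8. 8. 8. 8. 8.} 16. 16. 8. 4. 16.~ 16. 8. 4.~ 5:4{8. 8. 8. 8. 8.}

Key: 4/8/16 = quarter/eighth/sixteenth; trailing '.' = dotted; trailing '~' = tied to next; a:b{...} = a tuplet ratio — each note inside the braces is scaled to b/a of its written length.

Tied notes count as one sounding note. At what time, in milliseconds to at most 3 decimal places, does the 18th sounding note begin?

note 18 onset = 57/5b = 3600.0ms

1. 0.0ms @ 0 + 135.338ms (3/7)
2. 135.338ms @ 3/7 + 135.338ms (3/7)
3. 270.677ms @ 6/7 + 135.338ms (3/7)
4. 406.015ms @ 9/7 + 135.338ms (3/7)
5. 541.353ms @ 12/7 + 135.338ms (3/7)
6. 676.692ms @ 15/7 + 135.338ms (3/7)
7. 812.03ms @ 18/7 + 135.338ms (3/7)
8. 947.368ms @ 3 + 118.421ms (3/8)
9. 1065.789ms @ 27/8 + 118.421ms (3/8)
10. 1184.211ms @ 15/4 + 236.842ms (3/4)
11. 1421.053ms @ 9/2 + 473.684ms (3/2)
12. 1894.737ms @ 6 + 236.842ms (3/4)
13. 2131.579ms @ 27/4 + 236.842ms (3/4)
14. 2368.421ms @ 15/2 + 663.158ms (21/10)
15. 3031.579ms @ 48/5 + 189.474ms (3/5)
16. 3221.053ms @ 51/5 + 189.474ms (3/5)
17. 3410.526ms @ 54/5 + 189.474ms (3/5)
18. 3600.0ms @ 57/5 + 189.474ms (3/5)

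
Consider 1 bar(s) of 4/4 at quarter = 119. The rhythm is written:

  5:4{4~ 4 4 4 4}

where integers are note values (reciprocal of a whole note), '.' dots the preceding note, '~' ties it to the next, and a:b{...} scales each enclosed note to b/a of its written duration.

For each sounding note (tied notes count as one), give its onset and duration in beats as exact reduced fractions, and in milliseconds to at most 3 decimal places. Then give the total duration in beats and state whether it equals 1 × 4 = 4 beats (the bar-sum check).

1) 0.0ms=0b +806.723ms=8/5b
2) 806.723ms=8/5b +403.361ms=4/5b
3) 1210.084ms=12/5b +403.361ms=4/5b
4) 1613.445ms=16/5b +403.361ms=4/5b
Σ=4b of 4 (119bpm 4/4) — PASS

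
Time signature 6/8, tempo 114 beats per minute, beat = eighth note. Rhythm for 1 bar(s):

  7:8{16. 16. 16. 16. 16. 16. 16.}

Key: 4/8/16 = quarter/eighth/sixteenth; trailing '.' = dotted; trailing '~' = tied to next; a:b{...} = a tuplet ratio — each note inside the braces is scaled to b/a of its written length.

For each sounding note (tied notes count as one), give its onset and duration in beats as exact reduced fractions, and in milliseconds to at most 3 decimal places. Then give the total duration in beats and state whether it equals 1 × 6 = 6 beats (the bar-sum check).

1) 0.0ms=0b +451.128ms=6/7b
2) 451.128ms=6/7b +451.128ms=6/7b
3) 902.256ms=12/7b +451.128ms=6/7b
4) 1353.383ms=18/7b +451.128ms=6/7b
5) 1804.511ms=24/7b +451.128ms=6/7b
6) 2255.639ms=30/7b +451.128ms=6/7b
7) 2706.767ms=36/7b +451.128ms=6/7b
Σ=6b of 6 (114bpm 6/8) — PASS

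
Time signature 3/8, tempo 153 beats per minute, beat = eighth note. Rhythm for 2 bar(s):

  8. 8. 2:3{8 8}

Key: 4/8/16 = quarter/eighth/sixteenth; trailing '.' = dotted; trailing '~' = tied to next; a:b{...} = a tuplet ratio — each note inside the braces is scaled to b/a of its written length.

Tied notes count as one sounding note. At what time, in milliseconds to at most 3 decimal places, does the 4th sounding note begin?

1. 0.0ms @ 0 + 588.235ms (3/2)
2. 588.235ms @ 3/2 + 588.235ms (3/2)
3. 1176.471ms @ 3 + 588.235ms (3/2)
4. 1764.706ms @ 9/2 + 588.235ms (3/2)

note 4 onset = 9/2b = 1764.706ms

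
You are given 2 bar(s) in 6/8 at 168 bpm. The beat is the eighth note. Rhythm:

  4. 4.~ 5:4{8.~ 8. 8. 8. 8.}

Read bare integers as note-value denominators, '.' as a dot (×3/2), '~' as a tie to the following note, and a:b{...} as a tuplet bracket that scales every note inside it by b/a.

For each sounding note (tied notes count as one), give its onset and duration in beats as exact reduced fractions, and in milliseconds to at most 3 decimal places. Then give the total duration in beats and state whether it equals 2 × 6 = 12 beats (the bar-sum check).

1) 0.0ms=0b +1071.429ms=3b
2) 1071.429ms=3b +1928.571ms=27/5b
3) 3000.0ms=42/5b +428.571ms=6/5b
4) 3428.571ms=48/5b +428.571ms=6/5b
5) 3857.143ms=54/5b +428.571ms=6/5b
Σ=12b of 12 (168bpm 6/8) — PASS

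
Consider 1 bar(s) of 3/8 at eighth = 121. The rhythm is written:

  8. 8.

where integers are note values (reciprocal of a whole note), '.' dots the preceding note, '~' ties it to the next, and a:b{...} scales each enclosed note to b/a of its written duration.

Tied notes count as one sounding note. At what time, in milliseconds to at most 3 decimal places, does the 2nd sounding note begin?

1. 0.0ms @ 0 + 743.802ms (3/2)
2. 743.802ms @ 3/2 + 743.802ms (3/2)

note 2 onset = 3/2b = 743.802ms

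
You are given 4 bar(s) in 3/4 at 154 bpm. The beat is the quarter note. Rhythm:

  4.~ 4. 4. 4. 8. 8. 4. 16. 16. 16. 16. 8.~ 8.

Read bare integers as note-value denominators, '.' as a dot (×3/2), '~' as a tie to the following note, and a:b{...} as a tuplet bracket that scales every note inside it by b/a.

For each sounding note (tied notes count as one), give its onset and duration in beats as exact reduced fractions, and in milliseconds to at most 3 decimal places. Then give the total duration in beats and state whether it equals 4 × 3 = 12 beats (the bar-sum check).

1) 0.0ms=0b +1168.831ms=3b
2) 1168.831ms=3b +584.416ms=3/2b
3) 1753.247ms=9/2b +584.416ms=3/2b
4) 2337.662ms=6b +292.208ms=3/4b
5) 2629.87ms=27/4b +292.208ms=3/4b
6) 2922.078ms=15/2b +584.416ms=3/2b
7) 3506.494ms=9b +146.104ms=3/8b
8) 3652.597ms=75/8b +146.104ms=3/8b
9) 3798.701ms=39/4b +146.104ms=3/8b
10) 3944.805ms=81/8b +146.104ms=3/8b
11) 4090.909ms=21/2b +584.416ms=3/2b
Σ=12b of 12 (154bpm 3/4) — PASS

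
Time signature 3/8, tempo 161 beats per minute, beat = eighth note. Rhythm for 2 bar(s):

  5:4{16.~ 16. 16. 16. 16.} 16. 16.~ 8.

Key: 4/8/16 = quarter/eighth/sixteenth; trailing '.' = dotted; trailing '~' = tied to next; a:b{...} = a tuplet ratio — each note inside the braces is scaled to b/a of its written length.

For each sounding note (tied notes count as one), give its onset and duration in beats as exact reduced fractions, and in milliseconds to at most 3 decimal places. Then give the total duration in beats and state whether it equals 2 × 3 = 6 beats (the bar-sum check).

1) 0.0ms=0b +447.205ms=6/5b
2) 447.205ms=6/5b +223.602ms=3/5b
3) 670.807ms=9/5b +223.602ms=3/5b
4) 894.41ms=12/5b +223.602ms=3/5b
5) 1118.012ms=3b +279.503ms=3/4b
6) 1397.516ms=15/4b +838.509ms=9/4b
Σ=6b of 6 (161bpm 3/8) — PASS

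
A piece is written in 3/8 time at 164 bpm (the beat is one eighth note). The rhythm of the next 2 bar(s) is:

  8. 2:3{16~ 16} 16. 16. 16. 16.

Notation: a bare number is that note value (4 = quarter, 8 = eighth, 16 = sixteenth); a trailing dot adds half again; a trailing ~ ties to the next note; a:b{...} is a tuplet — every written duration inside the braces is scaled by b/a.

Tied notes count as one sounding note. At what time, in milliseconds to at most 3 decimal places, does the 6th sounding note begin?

1. 0.0ms @ 0 + 548.78ms (3/2)
2. 548.78ms @ 3/2 + 548.78ms (3/2)
3. 1097.561ms @ 3 + 274.39ms (3/4)
4. 1371.951ms @ 15/4 + 274.39ms (3/4)
5. 1646.341ms @ 9/2 + 274.39ms (3/4)
6. 1920.732ms @ 21/4 + 274.39ms (3/4)

note 6 onset = 21/4b = 1920.732ms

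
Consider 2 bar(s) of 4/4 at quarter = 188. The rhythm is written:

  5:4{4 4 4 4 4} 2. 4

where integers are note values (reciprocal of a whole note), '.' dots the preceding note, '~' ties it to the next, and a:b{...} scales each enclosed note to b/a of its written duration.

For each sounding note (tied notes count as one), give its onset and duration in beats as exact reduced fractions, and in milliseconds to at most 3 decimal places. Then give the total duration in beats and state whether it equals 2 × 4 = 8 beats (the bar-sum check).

1) 0.0ms=0b +255.319ms=4/5b
2) 255.319ms=4/5b +255.319ms=4/5b
3) 510.638ms=8/5b +255.319ms=4/5b
4) 765.957ms=12/5b +255.319ms=4/5b
5) 1021.277ms=16/5b +255.319ms=4/5b
6) 1276.596ms=4b +957.447ms=3b
7) 2234.043ms=7b +319.149ms=1b
Σ=8b of 8 (188bpm 4/4) — PASS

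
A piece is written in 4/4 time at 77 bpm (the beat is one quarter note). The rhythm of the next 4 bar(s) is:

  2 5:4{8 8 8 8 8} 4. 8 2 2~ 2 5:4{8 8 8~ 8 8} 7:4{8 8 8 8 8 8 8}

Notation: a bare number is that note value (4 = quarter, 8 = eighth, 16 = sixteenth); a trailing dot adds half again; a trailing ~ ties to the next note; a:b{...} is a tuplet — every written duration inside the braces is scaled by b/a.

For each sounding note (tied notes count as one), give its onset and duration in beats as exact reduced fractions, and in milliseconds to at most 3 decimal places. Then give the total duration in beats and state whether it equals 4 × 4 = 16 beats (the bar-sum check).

1) 0.0ms=0b +1558.442ms=2b
2) 1558.442ms=2b +311.688ms=2/5b
3) 1870.13ms=12/5b +311.688ms=2/5b
4) 2181.818ms=14/5b +311.688ms=2/5b
5) 2493.506ms=16/5b +311.688ms=2/5b
6) 2805.195ms=18/5b +311.688ms=2/5b
7) 3116.883ms=4b +1168.831ms=3/2b
8) 4285.714ms=11/2b +389.61ms=1/2b
9) 4675.325ms=6b +1558.442ms=2b
10) 6233.766ms=8b +3116.883ms=4b
11) 9350.649ms=12b +311.688ms=2/5b
12) 9662.338ms=62/5b +311.688ms=2/5b
13) 9974.026ms=64/5b +623.377ms=4/5b
14) 10597.403ms=68/5b +311.688ms=2/5b
15) 10909.091ms=14b +222.635ms=2/7b
16) 11131.725ms=100/7b +222.635ms=2/7b
17) 11354.36ms=102/7b +222.635ms=2/7b
18) 11576.994ms=104/7b +222.635ms=2/7b
19) 11799.629ms=106/7b +222.635ms=2/7b
20) 12022.263ms=108/7b +222.635ms=2/7b
21) 12244.898ms=110/7b +222.635ms=2/7b
Σ=16b of 16 (77bpm 4/4) — PASS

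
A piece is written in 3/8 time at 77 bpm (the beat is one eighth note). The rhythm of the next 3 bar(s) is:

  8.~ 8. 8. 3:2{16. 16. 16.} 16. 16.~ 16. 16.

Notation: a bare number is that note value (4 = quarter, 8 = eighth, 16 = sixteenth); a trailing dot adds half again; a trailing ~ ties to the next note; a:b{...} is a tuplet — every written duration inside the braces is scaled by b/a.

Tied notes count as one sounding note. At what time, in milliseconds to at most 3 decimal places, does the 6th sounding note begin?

note 6 onset = 6b = 4675.325ms

1. 0.0ms @ 0 + 2337.662ms (3)
2. 2337.662ms @ 3 + 1168.831ms (3/2)
3. 3506.494ms @ 9/2 + 389.61ms (1/2)
4. 3896.104ms @ 5 + 389.61ms (1/2)
5. 4285.714ms @ 11/2 + 389.61ms (1/2)
6. 4675.325ms @ 6 + 584.416ms (3/4)
7. 5259.74ms @ 27/4 + 1168.831ms (3/2)
8. 6428.571ms @ 33/4 + 584.416ms (3/4)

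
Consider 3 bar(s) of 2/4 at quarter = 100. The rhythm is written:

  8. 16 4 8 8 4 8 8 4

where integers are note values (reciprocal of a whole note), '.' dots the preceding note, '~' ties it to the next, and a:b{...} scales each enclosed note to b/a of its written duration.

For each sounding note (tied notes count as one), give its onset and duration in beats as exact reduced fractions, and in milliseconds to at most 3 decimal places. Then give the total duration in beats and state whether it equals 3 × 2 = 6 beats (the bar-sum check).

1) 0.0ms=0b +450.0ms=3/4b
2) 450.0ms=3/4b +150.0ms=1/4b
3) 600.0ms=1b +600.0ms=1b
4) 1200.0ms=2b +300.0ms=1/2b
5) 1500.0ms=5/2b +300.0ms=1/2b
6) 1800.0ms=3b +600.0ms=1b
7) 2400.0ms=4b +300.0ms=1/2b
8) 2700.0ms=9/2b +300.0ms=1/2b
9) 3000.0ms=5b +600.0ms=1b
Σ=6b of 6 (100bpm 2/4) — PASS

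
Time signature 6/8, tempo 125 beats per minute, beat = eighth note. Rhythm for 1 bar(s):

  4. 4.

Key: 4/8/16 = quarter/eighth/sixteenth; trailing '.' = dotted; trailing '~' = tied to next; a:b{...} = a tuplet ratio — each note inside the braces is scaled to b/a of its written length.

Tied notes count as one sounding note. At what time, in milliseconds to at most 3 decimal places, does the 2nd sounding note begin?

note 2 onset = 3b = 1440.0ms

1. 0.0ms @ 0 + 1440.0ms (3)
2. 1440.0ms @ 3 + 1440.0ms (3)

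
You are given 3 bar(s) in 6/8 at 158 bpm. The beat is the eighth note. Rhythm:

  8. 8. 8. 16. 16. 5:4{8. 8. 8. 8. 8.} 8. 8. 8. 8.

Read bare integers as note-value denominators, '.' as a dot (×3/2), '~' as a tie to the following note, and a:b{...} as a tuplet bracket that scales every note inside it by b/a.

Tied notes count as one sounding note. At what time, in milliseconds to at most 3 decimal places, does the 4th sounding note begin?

note 4 onset = 9/2b = 1708.861ms

1. 0.0ms @ 0 + 569.62ms (3/2)
2. 569.62ms @ 3/2 + 569.62ms (3/2)
3. 1139.241ms @ 3 + 569.62ms (3/2)
4. 1708.861ms @ 9/2 + 284.81ms (3/4)
5. 1993.671ms @ 21/4 + 284.81ms (3/4)
6. 2278.481ms @ 6 + 455.696ms (6/5)
7. 2734.177ms @ 36/5 + 455.696ms (6/5)
8. 3189.873ms @ 42/5 + 455.696ms (6/5)
9. 3645.57ms @ 48/5 + 455.696ms (6/5)
10. 4101.266ms @ 54/5 + 455.696ms (6/5)
11. 4556.962ms @ 12 + 569.62ms (3/2)
12. 5126.582ms @ 27/2 + 569.62ms (3/2)
13. 5696.203ms @ 15 + 569.62ms (3/2)
14. 6265.823ms @ 33/2 + 569.62ms (3/2)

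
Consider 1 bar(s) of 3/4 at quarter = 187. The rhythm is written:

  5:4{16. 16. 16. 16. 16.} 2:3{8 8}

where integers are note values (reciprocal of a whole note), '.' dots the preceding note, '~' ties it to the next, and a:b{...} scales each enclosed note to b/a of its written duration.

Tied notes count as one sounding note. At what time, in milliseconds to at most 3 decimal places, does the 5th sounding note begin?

note 5 onset = 6/5b = 385.027ms

1. 0.0ms @ 0 + 96.257ms (3/10)
2. 96.257ms @ 3/10 + 96.257ms (3/10)
3. 192.513ms @ 3/5 + 96.257ms (3/10)
4. 288.77ms @ 9/10 + 96.257ms (3/10)
5. 385.027ms @ 6/5 + 96.257ms (3/10)
6. 481.283ms @ 3/2 + 240.642ms (3/4)
7. 721.925ms @ 9/4 + 240.642ms (3/4)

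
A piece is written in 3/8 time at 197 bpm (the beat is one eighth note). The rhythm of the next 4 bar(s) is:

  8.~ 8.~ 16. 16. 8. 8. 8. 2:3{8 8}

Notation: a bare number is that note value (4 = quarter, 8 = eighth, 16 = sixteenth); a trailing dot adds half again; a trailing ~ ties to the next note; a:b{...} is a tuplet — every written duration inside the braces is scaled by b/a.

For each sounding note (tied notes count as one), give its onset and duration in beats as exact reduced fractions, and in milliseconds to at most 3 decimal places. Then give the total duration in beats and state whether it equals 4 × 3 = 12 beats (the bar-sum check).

1) 0.0ms=0b +1142.132ms=15/4b
2) 1142.132ms=15/4b +228.426ms=3/4b
3) 1370.558ms=9/2b +456.853ms=3/2b
4) 1827.411ms=6b +456.853ms=3/2b
5) 2284.264ms=15/2b +456.853ms=3/2b
6) 2741.117ms=9b +456.853ms=3/2b
7) 3197.97ms=21/2b +456.853ms=3/2b
Σ=12b of 12 (197bpm 3/8) — PASS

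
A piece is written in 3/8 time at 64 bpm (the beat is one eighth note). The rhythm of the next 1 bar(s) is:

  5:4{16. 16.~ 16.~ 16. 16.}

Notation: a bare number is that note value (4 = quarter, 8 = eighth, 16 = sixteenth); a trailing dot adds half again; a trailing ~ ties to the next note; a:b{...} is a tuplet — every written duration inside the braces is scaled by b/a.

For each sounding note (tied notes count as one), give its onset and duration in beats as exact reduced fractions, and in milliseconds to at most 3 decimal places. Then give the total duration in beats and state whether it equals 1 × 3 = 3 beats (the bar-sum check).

1) 0.0ms=0b +562.5ms=3/5b
2) 562.5ms=3/5b +1687.5ms=9/5b
3) 2250.0ms=12/5b +562.5ms=3/5b
Σ=3b of 3 (64bpm 3/8) — PASS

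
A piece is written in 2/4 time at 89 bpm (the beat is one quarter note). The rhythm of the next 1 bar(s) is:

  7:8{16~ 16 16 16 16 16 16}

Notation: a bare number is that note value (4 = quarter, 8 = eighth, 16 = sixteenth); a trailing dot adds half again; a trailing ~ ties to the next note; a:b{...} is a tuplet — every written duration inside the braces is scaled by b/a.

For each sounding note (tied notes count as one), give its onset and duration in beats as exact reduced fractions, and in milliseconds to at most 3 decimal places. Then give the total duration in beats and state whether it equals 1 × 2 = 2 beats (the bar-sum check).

1) 0.0ms=0b +385.233ms=4/7b
2) 385.233ms=4/7b +192.616ms=2/7b
3) 577.849ms=6/7b +192.616ms=2/7b
4) 770.465ms=8/7b +192.616ms=2/7b
5) 963.082ms=10/7b +192.616ms=2/7b
6) 1155.698ms=12/7b +192.616ms=2/7b
Σ=2b of 2 (89bpm 2/4) — PASS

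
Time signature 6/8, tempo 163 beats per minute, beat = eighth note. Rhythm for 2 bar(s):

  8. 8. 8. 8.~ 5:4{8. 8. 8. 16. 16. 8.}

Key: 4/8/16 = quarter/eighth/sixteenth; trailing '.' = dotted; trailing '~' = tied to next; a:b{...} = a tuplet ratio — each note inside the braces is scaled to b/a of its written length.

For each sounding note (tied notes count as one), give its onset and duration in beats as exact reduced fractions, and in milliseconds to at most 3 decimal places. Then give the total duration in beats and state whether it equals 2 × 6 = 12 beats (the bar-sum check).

1) 0.0ms=0b +552.147ms=3/2b
2) 552.147ms=3/2b +552.147ms=3/2b
3) 1104.294ms=3b +552.147ms=3/2b
4) 1656.442ms=9/2b +993.865ms=27/10b
5) 2650.307ms=36/5b +441.718ms=6/5b
6) 3092.025ms=42/5b +441.718ms=6/5b
7) 3533.742ms=48/5b +220.859ms=3/5b
8) 3754.601ms=51/5b +220.859ms=3/5b
9) 3975.46ms=54/5b +441.718ms=6/5b
Σ=12b of 12 (163bpm 6/8) — PASS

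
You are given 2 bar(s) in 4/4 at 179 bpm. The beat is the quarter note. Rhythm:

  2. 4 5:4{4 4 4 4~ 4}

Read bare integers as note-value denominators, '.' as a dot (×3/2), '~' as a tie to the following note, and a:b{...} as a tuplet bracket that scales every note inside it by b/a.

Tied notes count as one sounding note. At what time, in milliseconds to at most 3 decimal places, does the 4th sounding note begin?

1. 0.0ms @ 0 + 1005.587ms (3)
2. 1005.587ms @ 3 + 335.196ms (1)
3. 1340.782ms @ 4 + 268.156ms (4/5)
4. 1608.939ms @ 24/5 + 268.156ms (4/5)
5. 1877.095ms @ 28/5 + 268.156ms (4/5)
6. 2145.251ms @ 32/5 + 536.313ms (8/5)

note 4 onset = 24/5b = 1608.939ms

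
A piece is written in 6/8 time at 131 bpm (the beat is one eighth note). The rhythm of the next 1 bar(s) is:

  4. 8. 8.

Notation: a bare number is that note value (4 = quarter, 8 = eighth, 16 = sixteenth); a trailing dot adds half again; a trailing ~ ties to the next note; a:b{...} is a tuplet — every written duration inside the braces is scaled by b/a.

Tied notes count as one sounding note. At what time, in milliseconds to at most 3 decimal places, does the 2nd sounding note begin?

note 2 onset = 3b = 1374.046ms

1. 0.0ms @ 0 + 1374.046ms (3)
2. 1374.046ms @ 3 + 687.023ms (3/2)
3. 2061.069ms @ 9/2 + 687.023ms (3/2)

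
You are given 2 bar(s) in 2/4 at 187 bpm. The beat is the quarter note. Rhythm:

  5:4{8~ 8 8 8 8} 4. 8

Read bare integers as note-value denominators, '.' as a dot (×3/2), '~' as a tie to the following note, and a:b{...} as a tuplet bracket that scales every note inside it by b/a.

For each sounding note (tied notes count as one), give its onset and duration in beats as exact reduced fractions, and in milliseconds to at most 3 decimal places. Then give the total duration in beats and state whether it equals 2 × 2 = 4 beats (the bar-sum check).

1) 0.0ms=0b +256.684ms=4/5b
2) 256.684ms=4/5b +128.342ms=2/5b
3) 385.027ms=6/5b +128.342ms=2/5b
4) 513.369ms=8/5b +128.342ms=2/5b
5) 641.711ms=2b +481.283ms=3/2b
6) 1122.995ms=7/2b +160.428ms=1/2b
Σ=4b of 4 (187bpm 2/4) — PASS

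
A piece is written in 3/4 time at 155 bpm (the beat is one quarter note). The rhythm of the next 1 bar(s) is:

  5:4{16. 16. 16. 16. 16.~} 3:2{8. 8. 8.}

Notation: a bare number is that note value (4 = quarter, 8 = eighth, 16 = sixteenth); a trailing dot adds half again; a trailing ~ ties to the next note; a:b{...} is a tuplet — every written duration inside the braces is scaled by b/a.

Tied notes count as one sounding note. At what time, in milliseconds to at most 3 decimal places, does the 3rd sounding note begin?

1. 0.0ms @ 0 + 116.129ms (3/10)
2. 116.129ms @ 3/10 + 116.129ms (3/10)
3. 232.258ms @ 3/5 + 116.129ms (3/10)
4. 348.387ms @ 9/10 + 116.129ms (3/10)
5. 464.516ms @ 6/5 + 309.677ms (4/5)
6. 774.194ms @ 2 + 193.548ms (1/2)
7. 967.742ms @ 5/2 + 193.548ms (1/2)

note 3 onset = 3/5b = 232.258ms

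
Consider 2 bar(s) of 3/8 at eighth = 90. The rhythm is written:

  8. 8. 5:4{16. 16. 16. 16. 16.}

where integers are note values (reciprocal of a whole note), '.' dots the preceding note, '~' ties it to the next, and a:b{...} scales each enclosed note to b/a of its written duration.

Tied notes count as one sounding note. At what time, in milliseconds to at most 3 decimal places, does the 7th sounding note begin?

note 7 onset = 27/5b = 3600.0ms

1. 0.0ms @ 0 + 1000.0ms (3/2)
2. 1000.0ms @ 3/2 + 1000.0ms (3/2)
3. 2000.0ms @ 3 + 400.0ms (3/5)
4. 2400.0ms @ 18/5 + 400.0ms (3/5)
5. 2800.0ms @ 21/5 + 400.0ms (3/5)
6. 3200.0ms @ 24/5 + 400.0ms (3/5)
7. 3600.0ms @ 27/5 + 400.0ms (3/5)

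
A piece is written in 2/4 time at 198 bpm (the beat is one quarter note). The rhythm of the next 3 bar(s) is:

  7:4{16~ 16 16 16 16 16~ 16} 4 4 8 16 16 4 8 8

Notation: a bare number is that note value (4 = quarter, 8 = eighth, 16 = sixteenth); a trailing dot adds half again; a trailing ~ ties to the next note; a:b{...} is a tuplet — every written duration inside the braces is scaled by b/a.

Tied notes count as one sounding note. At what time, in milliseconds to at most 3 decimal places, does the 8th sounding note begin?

1. 0.0ms @ 0 + 86.58ms (2/7)
2. 86.58ms @ 2/7 + 43.29ms (1/7)
3. 129.87ms @ 3/7 + 43.29ms (1/7)
4. 173.16ms @ 4/7 + 43.29ms (1/7)
5. 216.45ms @ 5/7 + 86.58ms (2/7)
6. 303.03ms @ 1 + 303.03ms (1)
7. 606.061ms @ 2 + 303.03ms (1)
8. 909.091ms @ 3 + 151.515ms (1/2)
9. 1060.606ms @ 7/2 + 75.758ms (1/4)
10. 1136.364ms @ 15/4 + 75.758ms (1/4)
11. 1212.121ms @ 4 + 303.03ms (1)
12. 1515.152ms @ 5 + 151.515ms (1/2)
13. 1666.667ms @ 11/2 + 151.515ms (1/2)

note 8 onset = 3b = 909.091ms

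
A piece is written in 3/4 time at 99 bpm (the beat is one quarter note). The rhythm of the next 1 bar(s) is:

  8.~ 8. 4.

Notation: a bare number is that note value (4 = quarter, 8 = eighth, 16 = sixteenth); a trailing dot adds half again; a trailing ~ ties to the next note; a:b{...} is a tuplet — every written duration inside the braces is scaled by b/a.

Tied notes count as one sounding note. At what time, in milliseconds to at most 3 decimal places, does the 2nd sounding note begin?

note 2 onset = 3/2b = 909.091ms

1. 0.0ms @ 0 + 909.091ms (3/2)
2. 909.091ms @ 3/2 + 909.091ms (3/2)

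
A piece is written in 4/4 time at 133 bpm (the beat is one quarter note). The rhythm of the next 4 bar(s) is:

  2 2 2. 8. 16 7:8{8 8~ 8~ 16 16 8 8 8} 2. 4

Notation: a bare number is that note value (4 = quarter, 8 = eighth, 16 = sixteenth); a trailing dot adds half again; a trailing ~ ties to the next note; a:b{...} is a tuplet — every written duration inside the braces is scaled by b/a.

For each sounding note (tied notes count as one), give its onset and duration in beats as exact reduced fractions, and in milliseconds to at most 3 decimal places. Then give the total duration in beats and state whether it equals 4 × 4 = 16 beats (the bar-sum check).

1) 0.0ms=0b +902.256ms=2b
2) 902.256ms=2b +902.256ms=2b
3) 1804.511ms=4b +1353.383ms=3b
4) 3157.895ms=7b +338.346ms=3/4b
5) 3496.241ms=31/4b +112.782ms=1/4b
6) 3609.023ms=8b +257.787ms=4/7b
7) 3866.81ms=60/7b +644.468ms=10/7b
8) 4511.278ms=10b +128.894ms=2/7b
9) 4640.172ms=72/7b +257.787ms=4/7b
10) 4897.959ms=76/7b +257.787ms=4/7b
11) 5155.747ms=80/7b +257.787ms=4/7b
12) 5413.534ms=12b +1353.383ms=3b
13) 6766.917ms=15b +451.128ms=1b
Σ=16b of 16 (133bpm 4/4) — PASS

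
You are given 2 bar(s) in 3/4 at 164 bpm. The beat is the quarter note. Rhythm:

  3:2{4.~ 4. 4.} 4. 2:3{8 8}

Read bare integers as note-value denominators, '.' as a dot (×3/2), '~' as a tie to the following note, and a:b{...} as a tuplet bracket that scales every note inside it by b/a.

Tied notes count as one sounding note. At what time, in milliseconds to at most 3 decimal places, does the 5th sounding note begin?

1. 0.0ms @ 0 + 731.707ms (2)
2. 731.707ms @ 2 + 365.854ms (1)
3. 1097.561ms @ 3 + 548.78ms (3/2)
4. 1646.341ms @ 9/2 + 274.39ms (3/4)
5. 1920.732ms @ 21/4 + 274.39ms (3/4)

note 5 onset = 21/4b = 1920.732ms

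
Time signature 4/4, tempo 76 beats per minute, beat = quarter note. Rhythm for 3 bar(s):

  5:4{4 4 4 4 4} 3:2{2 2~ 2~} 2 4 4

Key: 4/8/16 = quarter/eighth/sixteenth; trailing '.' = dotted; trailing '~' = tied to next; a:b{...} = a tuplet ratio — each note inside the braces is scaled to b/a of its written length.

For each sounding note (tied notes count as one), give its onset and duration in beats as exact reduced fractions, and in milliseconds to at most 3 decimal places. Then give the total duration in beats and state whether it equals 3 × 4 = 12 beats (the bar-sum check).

1) 0.0ms=0b +631.579ms=4/5b
2) 631.579ms=4/5b +631.579ms=4/5b
3) 1263.158ms=8/5b +631.579ms=4/5b
4) 1894.737ms=12/5b +631.579ms=4/5b
5) 2526.316ms=16/5b +631.579ms=4/5b
6) 3157.895ms=4b +1052.632ms=4/3b
7) 4210.526ms=16/3b +3684.211ms=14/3b
8) 7894.737ms=10b +789.474ms=1b
9) 8684.211ms=11b +789.474ms=1b
Σ=12b of 12 (76bpm 4/4) — PASS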